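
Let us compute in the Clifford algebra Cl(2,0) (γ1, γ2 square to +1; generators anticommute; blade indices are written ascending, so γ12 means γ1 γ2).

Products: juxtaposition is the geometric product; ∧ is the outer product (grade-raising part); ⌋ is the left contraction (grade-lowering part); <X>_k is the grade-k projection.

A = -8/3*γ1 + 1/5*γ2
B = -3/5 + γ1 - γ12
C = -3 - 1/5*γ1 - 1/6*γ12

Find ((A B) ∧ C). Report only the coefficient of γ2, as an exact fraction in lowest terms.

step 1: -8/3 + 9/5*γ1 + 191/75*γ2 - 1/5*γ12
step 2: 8 - 73/15*γ1 - 191/25*γ2 + 1748/1125*γ12
Answer: -191/25


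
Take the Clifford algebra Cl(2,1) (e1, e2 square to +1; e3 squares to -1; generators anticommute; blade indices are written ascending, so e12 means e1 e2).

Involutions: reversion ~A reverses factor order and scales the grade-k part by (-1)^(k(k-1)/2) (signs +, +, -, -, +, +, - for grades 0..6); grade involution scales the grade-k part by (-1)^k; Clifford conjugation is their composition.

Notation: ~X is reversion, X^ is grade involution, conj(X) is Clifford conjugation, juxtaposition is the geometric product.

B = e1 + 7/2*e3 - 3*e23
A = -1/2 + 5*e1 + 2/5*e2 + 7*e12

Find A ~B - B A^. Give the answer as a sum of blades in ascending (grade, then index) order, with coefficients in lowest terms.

first term: 5 - 1/2*e1 - 7*e2 - 11/20*e3 - 2/5*e12 + 77/2*e13 - 1/10*e23 + 79/2*e123
second term: -5 - 1/2*e1 + 7*e2 - 59/20*e3 - 2/5*e12 + 77/2*e13 + 29/10*e23 + 79/2*e123
Answer: 10 - 14*e2 + 12/5*e3 - 3*e23


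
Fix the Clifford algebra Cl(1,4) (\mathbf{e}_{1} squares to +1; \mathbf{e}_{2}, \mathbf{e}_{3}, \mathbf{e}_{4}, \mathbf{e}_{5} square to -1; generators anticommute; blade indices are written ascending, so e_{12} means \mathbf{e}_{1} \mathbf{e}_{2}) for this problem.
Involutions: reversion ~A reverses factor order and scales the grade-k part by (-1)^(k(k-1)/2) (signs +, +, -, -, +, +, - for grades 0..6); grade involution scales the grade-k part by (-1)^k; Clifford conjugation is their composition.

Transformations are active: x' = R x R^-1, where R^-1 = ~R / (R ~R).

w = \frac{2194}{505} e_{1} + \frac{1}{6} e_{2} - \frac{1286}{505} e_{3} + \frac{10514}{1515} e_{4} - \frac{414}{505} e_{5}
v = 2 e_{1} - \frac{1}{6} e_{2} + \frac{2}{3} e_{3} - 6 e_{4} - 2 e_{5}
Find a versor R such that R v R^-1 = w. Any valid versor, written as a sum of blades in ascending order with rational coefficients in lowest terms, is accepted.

R = v + w = \frac{3204}{505} e_{1} - \frac{2848}{1515} e_{3} + \frac{1424}{1515} e_{4} - \frac{1424}{505} e_{5} works: the equal norms (-\frac{1313}{36}) guarantee its sandwich swaps v into w.
Answer: \frac{3204}{505} e_{1} - \frac{2848}{1515} e_{3} + \frac{1424}{1515} e_{4} - \frac{1424}{505} e_{5}


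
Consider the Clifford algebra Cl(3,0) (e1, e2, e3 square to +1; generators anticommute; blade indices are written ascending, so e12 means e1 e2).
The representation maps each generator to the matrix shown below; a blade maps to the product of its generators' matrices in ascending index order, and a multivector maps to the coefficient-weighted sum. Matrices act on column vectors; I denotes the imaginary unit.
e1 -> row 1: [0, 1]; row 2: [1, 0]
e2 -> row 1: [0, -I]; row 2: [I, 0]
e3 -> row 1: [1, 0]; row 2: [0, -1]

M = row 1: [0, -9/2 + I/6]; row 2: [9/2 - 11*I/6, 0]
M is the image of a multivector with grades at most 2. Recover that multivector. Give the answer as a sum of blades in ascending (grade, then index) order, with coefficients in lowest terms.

Method: 1, rho(e1), rho(e2), rho(e3) form a trace-orthogonal basis of the 2x2 complex matrices (tr(X Y) = 2 if X = Y, else 0), so M = m0*1 + m1*rho(e1) + m2*rho(e2) + m3*rho(e3) with m0 = tr(M)/2 = 0, m1 = tr(M rho(e1))/2 = -5*I/6, m2 = tr(M rho(e2))/2 = -1 - 9*I/2, m3 = tr(M rho(e3))/2 = 0.
Multiplying table entries, the bivector images are rho(e12) = I*rho(e3), rho(e13) = -I*rho(e2), rho(e23) = I*rho(e1); with real blade coefficients the real parts of m0..m3 are the coefficients of 1, e1, e2, e3 and the imaginary parts give the bivectors (e23: Im m1, e13: -Im m2, e12: Im m3).
Answer: -e2 + 9/2*e13 - 5/6*e23


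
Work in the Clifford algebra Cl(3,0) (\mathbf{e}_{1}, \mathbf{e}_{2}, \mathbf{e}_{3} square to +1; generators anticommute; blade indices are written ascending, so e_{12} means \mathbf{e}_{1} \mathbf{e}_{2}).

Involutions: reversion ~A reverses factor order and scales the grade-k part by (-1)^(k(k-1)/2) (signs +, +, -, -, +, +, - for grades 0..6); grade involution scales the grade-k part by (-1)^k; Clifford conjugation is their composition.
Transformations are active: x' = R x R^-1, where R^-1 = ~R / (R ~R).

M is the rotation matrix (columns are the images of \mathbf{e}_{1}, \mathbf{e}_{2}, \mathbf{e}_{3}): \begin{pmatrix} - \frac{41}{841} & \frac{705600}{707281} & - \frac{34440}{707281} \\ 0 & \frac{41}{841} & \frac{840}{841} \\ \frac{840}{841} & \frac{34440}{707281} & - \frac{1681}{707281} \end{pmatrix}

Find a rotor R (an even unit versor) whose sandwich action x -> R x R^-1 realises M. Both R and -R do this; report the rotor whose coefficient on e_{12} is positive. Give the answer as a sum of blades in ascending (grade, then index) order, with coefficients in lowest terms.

Method: write R = a + b12*e_{12} + b13*e_{13} + b23*e_{23} with a^2 + b12^2 + b13^2 + b23^2 = 1 (so R^-1 = ~R). Expanding the columns R e_j ~R gives tr M = 4a^2 - 1 and, from the antisymmetric part, M21 - M12 = -4a*b12, M13 - M31 = 4a*b13, M32 - M23 = -4a*b23.
Here tr M = -\frac{1681}{707281}, so a^2 = (1 + tr M)/4 = \frac{176400}{707281} and a = ±\frac{420}{841}. Taking a = \frac{420}{841}: M21 - M12 = -\frac{705600}{707281}, M13 - M31 = -\frac{740880}{707281}, M32 - M23 = -\frac{672000}{707281}, giving b12 = \frac{420}{841}, b13 = -\frac{441}{841}, b23 = \frac{400}{841}, i.e. R = \frac{420}{841} + \frac{420}{841} e_{12} - \frac{441}{841} e_{13} + \frac{400}{841} e_{23}.
Its e_{12} coefficient is already positive.
Answer: \frac{420}{841} + \frac{420}{841} e_{12} - \frac{441}{841} e_{13} + \frac{400}{841} e_{23}. Note: both R and -R realise this M (trace -\frac{1681}{707281}); the covering map identifies them, and the e_{12}-coefficient sign is the tie-breaker.


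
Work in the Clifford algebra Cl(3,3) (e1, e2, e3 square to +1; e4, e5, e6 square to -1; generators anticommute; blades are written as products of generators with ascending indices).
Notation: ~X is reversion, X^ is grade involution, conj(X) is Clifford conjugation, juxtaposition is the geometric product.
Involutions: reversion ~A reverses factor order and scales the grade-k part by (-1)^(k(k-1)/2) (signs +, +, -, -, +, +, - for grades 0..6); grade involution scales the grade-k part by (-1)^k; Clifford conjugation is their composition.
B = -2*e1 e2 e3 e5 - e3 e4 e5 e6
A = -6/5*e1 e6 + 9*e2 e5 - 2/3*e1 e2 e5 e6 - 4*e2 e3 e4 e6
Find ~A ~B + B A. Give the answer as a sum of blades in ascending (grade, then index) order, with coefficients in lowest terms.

first term: -18*e1 e3 + 4*e2 e5 - 4/3*e3 e6 - 2/3*e1 e2 e3 e4 - 6/5*e1 e3 e4 e5 + 8*e1 e4 e5 e6 - 9*e2 e3 e4 e6 - 12/5*e2 e3 e5 e6
second term: 18*e1 e3 - 4*e2 e5 + 4/3*e3 e6 - 2/3*e1 e2 e3 e4 - 6/5*e1 e3 e4 e5 + 8*e1 e4 e5 e6 - 9*e2 e3 e4 e6 - 12/5*e2 e3 e5 e6
Answer: -4/3*e1 e2 e3 e4 - 12/5*e1 e3 e4 e5 + 16*e1 e4 e5 e6 - 18*e2 e3 e4 e6 - 24/5*e2 e3 e5 e6


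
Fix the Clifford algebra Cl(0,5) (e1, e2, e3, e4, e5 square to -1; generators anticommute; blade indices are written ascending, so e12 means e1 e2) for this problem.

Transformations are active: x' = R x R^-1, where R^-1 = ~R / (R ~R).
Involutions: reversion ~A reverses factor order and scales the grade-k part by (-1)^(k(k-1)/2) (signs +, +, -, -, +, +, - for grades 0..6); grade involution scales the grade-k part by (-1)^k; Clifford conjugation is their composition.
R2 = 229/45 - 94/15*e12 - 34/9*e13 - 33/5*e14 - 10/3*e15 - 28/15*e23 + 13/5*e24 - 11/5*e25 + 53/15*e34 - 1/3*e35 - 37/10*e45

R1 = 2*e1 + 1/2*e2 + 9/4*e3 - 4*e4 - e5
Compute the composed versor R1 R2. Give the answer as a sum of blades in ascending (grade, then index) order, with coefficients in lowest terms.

Distribute over the terms of R1 (each basis-blade product reordered to ascending indices, repeated generators contracted through their squares):
(2*e1) R2 = 458/45*e1 + 188/15*e2 + 68/9*e3 + 66/5*e4 + 20/3*e5 - 56/15*e123 + 26/5*e124 - 22/5*e125 + 106/15*e134 - 2/3*e135 - 37/5*e145
(1/2*e2) R2 = -47/15*e1 + 229/90*e2 + 14/15*e3 - 13/10*e4 + 11/10*e5 + 17/9*e123 + 33/10*e124 + 5/3*e125 + 53/30*e234 - 1/6*e235 - 37/20*e245
(9/4*e3) R2 = -17/2*e1 - 21/5*e2 + 229/20*e3 - 159/20*e4 + 3/4*e5 - 141/10*e123 + 297/20*e134 + 15/2*e135 - 117/20*e234 + 99/20*e235 - 333/40*e345
(-4*e4) R2 = 132/5*e1 - 52/5*e2 - 212/15*e3 - 916/45*e4 - 74/5*e5 + 376/15*e124 + 136/9*e134 - 40/3*e145 + 112/15*e234 - 44/5*e245 - 4/3*e345
(-e5) R2 = 10/3*e1 + 11/5*e2 + 1/3*e3 + 37/10*e4 - 229/45*e5 + 94/15*e125 + 34/9*e135 + 33/5*e145 + 28/15*e235 - 13/5*e245 - 53/15*e345
Summing the partial products and collecting blades:
Answer: 509/18*e1 + 241/90*e2 + 221/36*e3 - 2287/180*e4 - 2047/180*e5 - 287/18*e123 + 1007/30*e124 + 53/15*e125 + 1333/36*e134 + 191/18*e135 - 212/15*e145 + 203/60*e234 + 133/20*e235 - 53/4*e245 - 1583/120*e345


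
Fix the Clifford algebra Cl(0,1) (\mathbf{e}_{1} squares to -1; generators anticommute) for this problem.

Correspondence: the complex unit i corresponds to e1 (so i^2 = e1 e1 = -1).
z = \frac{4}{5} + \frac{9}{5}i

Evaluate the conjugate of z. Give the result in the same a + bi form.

In blades: z = \frac{4}{5} + \frac{9}{5} e_{1}.
Conjugation here is Clifford conjugation: the scalar is fixed and the grade-1 and grade-2 blades all flip sign, giving \frac{4}{5} - \frac{9}{5} e_{1}; translating back:
Answer: \frac{4}{5} - \frac{9}{5}i


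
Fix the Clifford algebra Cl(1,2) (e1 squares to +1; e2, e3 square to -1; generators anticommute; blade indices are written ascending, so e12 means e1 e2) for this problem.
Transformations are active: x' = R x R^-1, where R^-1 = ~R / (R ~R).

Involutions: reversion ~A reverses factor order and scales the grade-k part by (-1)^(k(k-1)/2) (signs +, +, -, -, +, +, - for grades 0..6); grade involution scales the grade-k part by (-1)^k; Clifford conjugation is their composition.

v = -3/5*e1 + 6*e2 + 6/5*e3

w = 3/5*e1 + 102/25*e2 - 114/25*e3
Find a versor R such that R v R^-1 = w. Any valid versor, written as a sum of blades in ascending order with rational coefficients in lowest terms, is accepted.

Take R = v + w = 252/25*e2 - 84/25*e3. Because q(v) = q(w) = -927/25, conjugation by R sends v exactly to w.
Answer: 252/25*e2 - 84/25*e3


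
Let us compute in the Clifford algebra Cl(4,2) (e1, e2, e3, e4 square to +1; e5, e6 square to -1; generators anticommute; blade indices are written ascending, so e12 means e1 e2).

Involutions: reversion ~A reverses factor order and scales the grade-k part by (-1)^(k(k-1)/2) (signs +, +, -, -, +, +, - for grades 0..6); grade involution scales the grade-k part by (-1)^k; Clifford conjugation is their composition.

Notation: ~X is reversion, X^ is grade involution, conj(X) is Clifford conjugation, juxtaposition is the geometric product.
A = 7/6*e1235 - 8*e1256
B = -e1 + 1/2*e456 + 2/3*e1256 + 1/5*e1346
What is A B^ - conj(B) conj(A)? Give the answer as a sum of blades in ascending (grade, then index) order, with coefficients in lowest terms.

first term: -16/3 + 7/9*e36 - 4*e124 - 7/6*e235 + 8*e256 - 8/5*e2345 - 7/30*e2456 - 7/12*e12346
second term: -16/3 - 7/9*e36 + 4*e124 + 7/6*e235 - 8*e256 - 8/5*e2345 - 7/30*e2456 - 7/12*e12346
Answer: 14/9*e36 - 8*e124 - 7/3*e235 + 16*e256


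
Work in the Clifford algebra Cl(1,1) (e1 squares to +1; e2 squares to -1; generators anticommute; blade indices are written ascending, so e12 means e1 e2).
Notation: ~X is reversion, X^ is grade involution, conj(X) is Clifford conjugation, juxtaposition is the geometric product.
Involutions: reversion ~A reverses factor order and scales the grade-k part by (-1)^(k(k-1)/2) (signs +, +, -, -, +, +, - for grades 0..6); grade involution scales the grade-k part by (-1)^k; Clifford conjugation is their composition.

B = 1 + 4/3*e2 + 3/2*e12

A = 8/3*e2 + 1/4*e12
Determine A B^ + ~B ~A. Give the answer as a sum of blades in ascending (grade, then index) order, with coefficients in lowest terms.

first term: 283/72 + 13/3*e1 + 8/3*e2 + 1/4*e12
second term: -229/72 + 11/3*e1 + 8/3*e2 - 1/4*e12
Answer: 3/4 + 8*e1 + 16/3*e2


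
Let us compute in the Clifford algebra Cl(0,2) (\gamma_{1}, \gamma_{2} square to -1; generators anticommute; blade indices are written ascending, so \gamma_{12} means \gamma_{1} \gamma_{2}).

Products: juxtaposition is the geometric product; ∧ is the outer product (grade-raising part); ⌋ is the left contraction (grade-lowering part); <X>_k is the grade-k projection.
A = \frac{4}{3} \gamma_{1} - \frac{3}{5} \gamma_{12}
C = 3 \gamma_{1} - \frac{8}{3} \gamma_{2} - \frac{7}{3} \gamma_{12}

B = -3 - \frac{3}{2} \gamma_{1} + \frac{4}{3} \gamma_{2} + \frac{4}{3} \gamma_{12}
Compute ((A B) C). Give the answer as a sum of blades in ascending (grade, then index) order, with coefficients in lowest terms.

step 1: \frac{14}{5} - \frac{16}{5} \gamma_{1} - \frac{79}{90} \gamma_{2} + \frac{161}{45} \gamma_{12}
step 2: \frac{2107}{135} + \frac{1799}{90} \gamma_{1} - \frac{21}{5} \gamma_{2} + \frac{139}{30} \gamma_{12}
Answer: \frac{2107}{135} + \frac{1799}{90} \gamma_{1} - \frac{21}{5} \gamma_{2} + \frac{139}{30} \gamma_{12}


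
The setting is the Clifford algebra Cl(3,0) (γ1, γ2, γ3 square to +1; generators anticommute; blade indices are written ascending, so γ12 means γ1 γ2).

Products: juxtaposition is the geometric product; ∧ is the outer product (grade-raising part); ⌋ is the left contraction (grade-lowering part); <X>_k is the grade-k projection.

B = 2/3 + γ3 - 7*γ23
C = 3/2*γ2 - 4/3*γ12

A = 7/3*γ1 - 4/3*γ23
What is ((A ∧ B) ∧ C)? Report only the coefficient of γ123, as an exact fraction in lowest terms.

step 1: 14/9*γ1 + 7/3*γ13 - 8/9*γ23 - 49/3*γ123
step 2: 7/3*γ12 - 7/2*γ123
Answer: -7/2


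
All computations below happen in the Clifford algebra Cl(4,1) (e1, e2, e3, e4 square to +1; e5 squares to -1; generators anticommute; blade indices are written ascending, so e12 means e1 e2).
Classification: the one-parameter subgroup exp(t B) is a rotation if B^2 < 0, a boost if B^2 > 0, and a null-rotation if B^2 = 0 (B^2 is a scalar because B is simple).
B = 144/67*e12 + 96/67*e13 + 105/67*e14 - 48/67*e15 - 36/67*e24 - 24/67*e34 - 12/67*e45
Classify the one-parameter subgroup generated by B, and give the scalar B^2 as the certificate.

B^2 term by term: the squares give (144/67)^2*(e12)^2 + (96/67)^2*(e13)^2 + (105/67)^2*(e14)^2 + (-48/67)^2*(e15)^2 + (-36/67)^2*(e24)^2 + (-24/67)^2*(e34)^2 + (-12/67)^2*(e45)^2 = 20736/4489*(-1) + 9216/4489*(-1) + 11025/4489*(-1) + 2304/4489*(+1) + 1296/4489*(-1) + 576/4489*(-1) + 144/4489*(+1) = -9 (each basis 2-blade squares to minus the product of its generators' squares); cross terms between blades sharing an index anticommute and cancel; the commuting (index-disjoint) pairs give grade-4 terms 2*c*c'*(blade product), which cancel blade by blade — e1234: -6912/4489 + 6912/4489 = 0; e1245: -3456/4489 + 3456/4489 = 0; e1345: -2304/4489 + 2304/4489 = 0 — confirming B is simple. So B^2 = -9.
Answer: rotation, certificate B^2 = -9. The scalar -9 is the complete invariant here: its sign names the subgroup type.


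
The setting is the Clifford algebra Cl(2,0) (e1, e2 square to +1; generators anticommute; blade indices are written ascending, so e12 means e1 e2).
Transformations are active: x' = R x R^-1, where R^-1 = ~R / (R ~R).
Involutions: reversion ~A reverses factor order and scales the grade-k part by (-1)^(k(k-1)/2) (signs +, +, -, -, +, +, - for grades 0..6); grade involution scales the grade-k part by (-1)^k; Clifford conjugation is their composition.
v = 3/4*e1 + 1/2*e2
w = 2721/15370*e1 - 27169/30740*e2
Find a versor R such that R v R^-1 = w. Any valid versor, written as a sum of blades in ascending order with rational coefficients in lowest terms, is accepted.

A norm check does it: q(v) = q(w) = 13/16, hence R = v + w = 28497/30740*e1 - 11799/30740*e2 realises the map — parallel part kept, (v - w)/2 negated, v carried to w.
Answer: 28497/30740*e1 - 11799/30740*e2


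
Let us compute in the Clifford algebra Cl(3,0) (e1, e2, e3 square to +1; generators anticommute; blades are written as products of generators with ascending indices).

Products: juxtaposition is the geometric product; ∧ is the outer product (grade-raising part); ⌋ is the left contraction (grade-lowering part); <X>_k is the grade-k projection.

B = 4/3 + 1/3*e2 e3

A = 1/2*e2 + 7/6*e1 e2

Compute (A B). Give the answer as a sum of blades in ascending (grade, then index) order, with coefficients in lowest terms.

step 1: 2/3*e2 + 1/6*e3 + 14/9*e1 e2 + 7/18*e1 e3
Answer: 2/3*e2 + 1/6*e3 + 14/9*e1 e2 + 7/18*e1 e3


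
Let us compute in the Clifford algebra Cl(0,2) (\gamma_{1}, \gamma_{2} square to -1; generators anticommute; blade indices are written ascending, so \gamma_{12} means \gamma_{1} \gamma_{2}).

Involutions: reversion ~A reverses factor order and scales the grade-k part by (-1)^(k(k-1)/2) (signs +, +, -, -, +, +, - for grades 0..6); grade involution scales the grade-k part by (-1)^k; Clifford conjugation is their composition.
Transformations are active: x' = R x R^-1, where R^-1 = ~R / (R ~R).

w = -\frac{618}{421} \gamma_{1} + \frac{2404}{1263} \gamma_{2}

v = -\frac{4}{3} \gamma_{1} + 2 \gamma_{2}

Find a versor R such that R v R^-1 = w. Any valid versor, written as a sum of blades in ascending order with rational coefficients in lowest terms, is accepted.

Sketch: the shared square -\frac{52}{9} makes R = v + w = -\frac{3538}{1263} \gamma_{1} + \frac{4930}{1263} \gamma_{2} the natural versor; its sandwich fixes that direction, negates (v - w)/2, and sends v to w.
Answer: -\frac{3538}{1263} \gamma_{1} + \frac{4930}{1263} \gamma_{2}


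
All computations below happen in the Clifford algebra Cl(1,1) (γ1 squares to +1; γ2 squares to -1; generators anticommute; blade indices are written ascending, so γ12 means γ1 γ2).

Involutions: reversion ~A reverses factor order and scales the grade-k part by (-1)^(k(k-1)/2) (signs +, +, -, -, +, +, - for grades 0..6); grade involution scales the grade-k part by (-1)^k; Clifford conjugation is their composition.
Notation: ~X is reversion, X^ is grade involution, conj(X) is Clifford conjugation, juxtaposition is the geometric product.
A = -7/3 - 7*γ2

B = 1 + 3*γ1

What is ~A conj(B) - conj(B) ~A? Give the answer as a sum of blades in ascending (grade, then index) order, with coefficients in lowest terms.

first term: -7/3 + 7*γ1 - 7*γ2 - 21*γ12
second term: -7/3 + 7*γ1 - 7*γ2 + 21*γ12
Answer: -42*γ12


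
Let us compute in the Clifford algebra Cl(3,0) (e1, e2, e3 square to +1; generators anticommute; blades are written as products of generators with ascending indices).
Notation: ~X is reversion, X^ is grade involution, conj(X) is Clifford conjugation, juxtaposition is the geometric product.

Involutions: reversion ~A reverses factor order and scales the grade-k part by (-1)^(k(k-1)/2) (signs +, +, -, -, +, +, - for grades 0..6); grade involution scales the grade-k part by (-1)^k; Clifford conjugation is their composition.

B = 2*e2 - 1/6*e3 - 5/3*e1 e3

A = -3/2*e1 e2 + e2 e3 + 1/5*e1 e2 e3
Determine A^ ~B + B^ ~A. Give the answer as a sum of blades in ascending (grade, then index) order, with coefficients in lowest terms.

first term: -3*e1 - 1/2*e2 - 2*e3 + 17/10*e1 e2 + 2/5*e1 e3 + 5/2*e2 e3 + 1/4*e1 e2 e3
second term: 3*e1 + 1/2*e2 + 2*e3 - 17/10*e1 e2 - 2/5*e1 e3 - 5/2*e2 e3 + 1/4*e1 e2 e3
Answer: 1/2*e1 e2 e3


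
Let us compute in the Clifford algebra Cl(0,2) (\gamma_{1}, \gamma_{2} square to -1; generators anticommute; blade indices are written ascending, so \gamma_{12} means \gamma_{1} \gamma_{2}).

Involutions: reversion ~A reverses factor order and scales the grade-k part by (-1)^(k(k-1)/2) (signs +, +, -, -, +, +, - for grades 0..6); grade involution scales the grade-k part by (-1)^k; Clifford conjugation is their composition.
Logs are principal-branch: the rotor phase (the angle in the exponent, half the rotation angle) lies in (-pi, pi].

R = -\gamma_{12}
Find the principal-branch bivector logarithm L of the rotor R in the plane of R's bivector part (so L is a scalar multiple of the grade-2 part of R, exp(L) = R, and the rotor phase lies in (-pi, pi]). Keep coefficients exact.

The scalar part of R is 0, and that scalar determines the rotor phase on the principal branch; recovering the unit plane as bivector-part over sine of the phase gives L = phase * plane.
Concretely: cos(phase) = 0 gives phase = ±\frac{\pi}{2}, and since phase/sin(phase) is even the sign is immaterial: L = (phase/sin(phase)) * <R>_2 = (\frac{\pi}{2}) * <R>_2.
Answer: - \frac{\pi}{2} \gamma_{12}


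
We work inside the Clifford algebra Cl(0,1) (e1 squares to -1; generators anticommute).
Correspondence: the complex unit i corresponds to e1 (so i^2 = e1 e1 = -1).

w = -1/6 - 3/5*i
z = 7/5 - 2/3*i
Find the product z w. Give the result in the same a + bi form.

In blades: z = 7/5 - 2/3*e1, w = -1/6 - 3/5*e1.
Distribute z over w term by term (generator squares from the signature, products reordered to ascending indices): (7/5)*w = -7/30 - 21/25*e1; (-2/3*e1)*w = -2/5 + 1/9*e1.
Sum: -19/30 - 164/225*e1; translating back through the correspondence:
Answer: -19/30 - 164/225*i


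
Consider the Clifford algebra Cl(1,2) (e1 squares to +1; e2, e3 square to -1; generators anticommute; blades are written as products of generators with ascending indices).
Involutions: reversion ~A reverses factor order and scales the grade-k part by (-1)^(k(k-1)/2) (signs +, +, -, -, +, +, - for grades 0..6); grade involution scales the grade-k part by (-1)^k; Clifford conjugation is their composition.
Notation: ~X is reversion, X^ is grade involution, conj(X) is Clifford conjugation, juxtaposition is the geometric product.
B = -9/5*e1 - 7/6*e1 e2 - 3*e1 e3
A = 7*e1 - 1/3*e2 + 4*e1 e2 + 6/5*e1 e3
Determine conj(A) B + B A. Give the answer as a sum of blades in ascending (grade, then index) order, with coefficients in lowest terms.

first term: 313/15 - 7/18*e1 + 29/30*e2 + 471/25*e3 + 3/5*e1 e2 - 53/5*e2 e3 + e1 e2 e3
second term: -313/15 - 7/18*e1 + 29/30*e2 + 471/25*e3 + 3/5*e1 e2 - 53/5*e2 e3 - e1 e2 e3
Answer: -7/9*e1 + 29/15*e2 + 942/25*e3 + 6/5*e1 e2 - 106/5*e2 e3


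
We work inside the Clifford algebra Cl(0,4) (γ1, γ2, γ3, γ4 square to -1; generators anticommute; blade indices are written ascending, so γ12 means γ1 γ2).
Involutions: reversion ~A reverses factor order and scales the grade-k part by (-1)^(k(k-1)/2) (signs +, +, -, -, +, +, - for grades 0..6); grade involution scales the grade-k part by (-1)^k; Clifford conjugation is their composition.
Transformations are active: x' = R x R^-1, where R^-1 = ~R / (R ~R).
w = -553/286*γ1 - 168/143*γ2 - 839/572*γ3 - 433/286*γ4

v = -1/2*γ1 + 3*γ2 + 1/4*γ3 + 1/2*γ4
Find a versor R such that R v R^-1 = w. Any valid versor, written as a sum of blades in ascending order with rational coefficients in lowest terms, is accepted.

Sketch: the shared square -153/16 makes R = v + w = -348/143*γ1 + 261/143*γ2 - 174/143*γ3 - 145/143*γ4 the natural versor; its sandwich fixes that direction, negates (v - w)/2, and sends v to w.
Answer: -348/143*γ1 + 261/143*γ2 - 174/143*γ3 - 145/143*γ4


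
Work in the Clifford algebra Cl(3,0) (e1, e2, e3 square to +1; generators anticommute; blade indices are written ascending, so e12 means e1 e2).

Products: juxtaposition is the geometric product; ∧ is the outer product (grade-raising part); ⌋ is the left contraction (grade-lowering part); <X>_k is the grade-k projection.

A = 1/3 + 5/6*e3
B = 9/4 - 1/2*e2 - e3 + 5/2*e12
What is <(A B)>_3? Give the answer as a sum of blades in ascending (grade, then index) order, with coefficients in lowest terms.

step 1: -1/12 - 1/6*e2 + 37/24*e3 + 5/6*e12 + 5/12*e23 + 25/12*e123
step 2: 25/12*e123
Answer: 25/12*e123


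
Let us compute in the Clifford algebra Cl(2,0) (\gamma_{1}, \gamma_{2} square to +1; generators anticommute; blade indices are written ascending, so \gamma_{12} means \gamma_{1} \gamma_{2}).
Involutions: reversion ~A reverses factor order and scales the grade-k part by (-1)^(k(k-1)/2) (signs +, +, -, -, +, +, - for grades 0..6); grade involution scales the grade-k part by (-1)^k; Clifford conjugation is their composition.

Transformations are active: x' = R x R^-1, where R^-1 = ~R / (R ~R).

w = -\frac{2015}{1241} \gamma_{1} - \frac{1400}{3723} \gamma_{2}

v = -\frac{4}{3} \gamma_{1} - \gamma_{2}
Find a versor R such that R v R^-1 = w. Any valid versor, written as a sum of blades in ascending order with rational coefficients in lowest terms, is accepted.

Reasoning: v^2 = w^2 = \frac{25}{9} since conjugation preserves the quadratic form; R = v + w = -\frac{11009}{3723} \gamma_{1} - \frac{5123}{3723} \gamma_{2} is then valid when invertible, keeping its own part and reversing (v - w)/2.
Answer: -\frac{11009}{3723} \gamma_{1} - \frac{5123}{3723} \gamma_{2}


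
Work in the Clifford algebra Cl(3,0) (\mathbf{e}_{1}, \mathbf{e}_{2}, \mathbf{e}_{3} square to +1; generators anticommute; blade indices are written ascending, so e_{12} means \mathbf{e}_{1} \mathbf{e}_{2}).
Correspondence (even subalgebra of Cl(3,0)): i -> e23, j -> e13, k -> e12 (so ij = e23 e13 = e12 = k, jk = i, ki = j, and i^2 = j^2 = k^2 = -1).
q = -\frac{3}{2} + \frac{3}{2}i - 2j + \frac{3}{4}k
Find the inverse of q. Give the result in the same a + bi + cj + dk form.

In blades: q = -\frac{3}{2} + \frac{3}{4} e_{12} - 2 e_{13} + \frac{3}{2} e_{23}.
With qbar = -\frac{3}{2} - \frac{3}{4} e_{12} + 2 e_{13} - \frac{3}{2} e_{23} (scalar fixed, mapped units negated), q qbar = \frac{145}{16} (the sum of squared coefficients), so q^-1 = qbar / (\frac{145}{16}) = -\frac{24}{145} - \frac{12}{145} e_{12} + \frac{32}{145} e_{13} - \frac{24}{145} e_{23}; translating back:
Answer: -\frac{24}{145} - \frac{24}{145}i + \frac{32}{145}j - \frac{12}{145}k


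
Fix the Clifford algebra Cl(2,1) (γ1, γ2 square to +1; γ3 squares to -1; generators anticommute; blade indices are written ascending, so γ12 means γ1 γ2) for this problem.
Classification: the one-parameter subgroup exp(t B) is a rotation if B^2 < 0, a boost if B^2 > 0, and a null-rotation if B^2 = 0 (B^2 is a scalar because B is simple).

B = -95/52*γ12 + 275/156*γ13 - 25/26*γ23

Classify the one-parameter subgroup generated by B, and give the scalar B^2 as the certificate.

B^2 term by term: the squares give (-95/52)^2*(γ12)^2 + (275/156)^2*(γ13)^2 + (-25/26)^2*(γ23)^2 = 9025/2704*(-1) + 75625/24336*(+1) + 625/676*(+1) = 25/36 (each basis 2-blade squares to minus the product of its generators' squares); cross terms between blades sharing an index anticommute and cancel. So B^2 = 25/36.
Answer: boost, certificate B^2 = 25/36. Certificate logic: 25/36 is a conjugation-invariant scalar, so its sign fixes rotation versus boost versus null-rotation outright.


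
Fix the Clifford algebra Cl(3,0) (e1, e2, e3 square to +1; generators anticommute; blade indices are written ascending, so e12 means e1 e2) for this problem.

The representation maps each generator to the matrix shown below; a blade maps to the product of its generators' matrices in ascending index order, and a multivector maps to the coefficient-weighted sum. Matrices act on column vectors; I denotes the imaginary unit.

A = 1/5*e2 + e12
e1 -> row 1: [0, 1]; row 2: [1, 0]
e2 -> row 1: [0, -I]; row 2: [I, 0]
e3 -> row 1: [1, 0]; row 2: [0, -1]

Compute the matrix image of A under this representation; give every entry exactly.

Bivector images (products of the table entries): rho(e12) = rho(e1)rho(e2) = row 1: [I, 0]; row 2: [0, -I].
M = (1/5)*rho(e2) + (1)*rho(e12), summed entrywise:
Answer: row 1: [I, -I/5]; row 2: [I/5, -I]


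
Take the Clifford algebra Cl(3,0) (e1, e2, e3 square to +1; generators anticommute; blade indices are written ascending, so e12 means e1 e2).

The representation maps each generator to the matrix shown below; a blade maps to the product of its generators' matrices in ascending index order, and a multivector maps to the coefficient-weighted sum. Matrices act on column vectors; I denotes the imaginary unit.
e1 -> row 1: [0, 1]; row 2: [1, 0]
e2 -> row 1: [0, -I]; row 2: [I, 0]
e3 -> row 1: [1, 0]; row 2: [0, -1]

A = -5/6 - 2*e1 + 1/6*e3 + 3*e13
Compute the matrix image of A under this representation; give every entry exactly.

Bivector images (products of the table entries): rho(e13) = rho(e1)rho(e3) = row 1: [0, -1]; row 2: [1, 0].
M = (-5/6)*1 + (-2)*rho(e1) + (1/6)*rho(e3) + (3)*rho(e13), summed entrywise (1 is the identity matrix):
Answer: row 1: [-2/3, -5]; row 2: [1, -1]


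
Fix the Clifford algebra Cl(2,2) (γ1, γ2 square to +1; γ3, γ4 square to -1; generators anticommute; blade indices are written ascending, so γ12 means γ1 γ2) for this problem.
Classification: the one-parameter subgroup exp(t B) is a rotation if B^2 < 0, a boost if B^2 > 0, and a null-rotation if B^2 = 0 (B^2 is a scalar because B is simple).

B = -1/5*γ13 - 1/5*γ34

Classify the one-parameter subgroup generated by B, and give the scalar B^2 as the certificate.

B^2 term by term: the squares give (-1/5)^2*(γ13)^2 + (-1/5)^2*(γ34)^2 = 1/25*(+1) + 1/25*(-1) = 0 (each basis 2-blade squares to minus the product of its generators' squares); cross terms between blades sharing an index anticommute and cancel. So B^2 = 0.
Answer: null-rotation, certificate B^2 = 0. Note: conjugating B changes its blade decomposition but never the scalar B^2 = 0, whose sign settles the classification.


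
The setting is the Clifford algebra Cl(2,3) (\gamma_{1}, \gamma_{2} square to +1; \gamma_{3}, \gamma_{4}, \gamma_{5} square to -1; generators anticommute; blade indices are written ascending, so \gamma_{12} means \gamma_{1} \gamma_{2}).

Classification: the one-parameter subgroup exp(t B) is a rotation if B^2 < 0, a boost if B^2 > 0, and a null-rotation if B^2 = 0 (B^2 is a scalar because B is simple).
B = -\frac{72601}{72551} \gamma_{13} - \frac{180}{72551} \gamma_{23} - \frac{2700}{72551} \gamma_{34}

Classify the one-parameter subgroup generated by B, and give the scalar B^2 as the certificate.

B^2 term by term: the squares give (-\frac{72601}{72551})^2*(\gamma_{13})^2 + (-\frac{180}{72551})^2*(\gamma_{23})^2 + (-\frac{2700}{72551})^2*(\gamma_{34})^2 = \frac{5270905201}{5263647601}*(+1) + \frac{32400}{5263647601}*(+1) + \frac{7290000}{5263647601}*(-1) = 1 (each basis 2-blade squares to minus the product of its generators' squares); cross terms between blades sharing an index anticommute and cancel. So B^2 = 1.
Answer: boost, certificate B^2 = 1. No conjugation can change B^2 = 1; the sign gives the class.


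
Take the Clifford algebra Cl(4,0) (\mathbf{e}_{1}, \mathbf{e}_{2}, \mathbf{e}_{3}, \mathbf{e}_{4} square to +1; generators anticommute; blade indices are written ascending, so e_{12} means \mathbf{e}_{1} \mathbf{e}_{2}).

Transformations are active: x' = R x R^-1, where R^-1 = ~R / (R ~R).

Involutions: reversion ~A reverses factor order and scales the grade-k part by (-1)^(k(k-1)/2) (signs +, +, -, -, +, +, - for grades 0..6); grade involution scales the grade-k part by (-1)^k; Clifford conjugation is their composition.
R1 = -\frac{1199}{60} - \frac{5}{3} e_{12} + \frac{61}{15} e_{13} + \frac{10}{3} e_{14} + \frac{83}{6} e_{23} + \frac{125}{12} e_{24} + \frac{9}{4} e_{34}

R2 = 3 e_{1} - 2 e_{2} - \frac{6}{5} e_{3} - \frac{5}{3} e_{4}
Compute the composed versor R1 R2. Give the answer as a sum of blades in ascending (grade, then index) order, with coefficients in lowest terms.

Distribute over the terms of R2 (each basis-blade product reordered to ascending indices, repeated generators contracted through their squares):
R1 (3 e_{1}) = -\frac{1199}{20} e_{1} + 5 e_{2} - \frac{61}{5} e_{3} - 10 e_{4} + \frac{83}{2} e_{123} + \frac{125}{4} e_{124} + \frac{27}{4} e_{134}
R1 (-2 e_{2}) = \frac{10}{3} e_{1} + \frac{1199}{30} e_{2} + \frac{83}{3} e_{3} + \frac{125}{6} e_{4} + \frac{122}{15} e_{123} + \frac{20}{3} e_{124} - \frac{9}{2} e_{234}
R1 (-\frac{6}{5} e_{3}) = -\frac{122}{25} e_{1} - \frac{83}{5} e_{2} + \frac{1199}{50} e_{3} + \frac{27}{10} e_{4} + 2 e_{123} + 4 e_{134} + \frac{25}{2} e_{234}
R1 (-\frac{5}{3} e_{4}) = -\frac{50}{9} e_{1} - \frac{625}{36} e_{2} - \frac{15}{4} e_{3} + \frac{1199}{36} e_{4} + \frac{25}{9} e_{124} - \frac{61}{9} e_{134} - \frac{415}{18} e_{234}
Summing the partial products and collecting blades:
Answer: -\frac{60347}{900} e_{1} + \frac{1981}{180} e_{2} + \frac{10709}{300} e_{3} + \frac{8431}{180} e_{4} + \frac{1549}{30} e_{123} + \frac{1465}{36} e_{124} + \frac{143}{36} e_{134} - \frac{271}{18} e_{234}


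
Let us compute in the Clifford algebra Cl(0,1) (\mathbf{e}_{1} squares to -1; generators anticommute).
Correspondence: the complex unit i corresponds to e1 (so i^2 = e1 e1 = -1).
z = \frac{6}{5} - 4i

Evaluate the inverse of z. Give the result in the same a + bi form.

In blades: z = \frac{6}{5} - 4 e_{1}.
With qbar = \frac{6}{5} + 4 e_{1} (scalar fixed, mapped units negated), z qbar = \frac{436}{25} (the sum of squared coefficients), so z^-1 = qbar / (\frac{436}{25}) = \frac{15}{218} + \frac{25}{109} e_{1}; translating back:
Answer: \frac{15}{218} + \frac{25}{109}i


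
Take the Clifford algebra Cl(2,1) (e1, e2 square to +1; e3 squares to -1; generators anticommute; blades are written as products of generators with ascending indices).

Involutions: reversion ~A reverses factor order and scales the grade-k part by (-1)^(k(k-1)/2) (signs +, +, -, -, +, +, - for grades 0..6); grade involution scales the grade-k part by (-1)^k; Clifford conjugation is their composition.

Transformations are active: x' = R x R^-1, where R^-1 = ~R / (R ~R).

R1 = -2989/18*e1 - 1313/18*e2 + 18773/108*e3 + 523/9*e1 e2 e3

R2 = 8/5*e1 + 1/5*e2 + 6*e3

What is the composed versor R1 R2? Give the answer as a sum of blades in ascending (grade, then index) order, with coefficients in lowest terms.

Distribute over the terms of R2 (each basis-blade product reordered to ascending indices, repeated generators contracted through their squares):
R1 (8/5*e1) = -11956/45 + 5252/45*e1 e2 - 37546/135*e1 e3 + 4184/45*e2 e3
R1 (1/5*e2) = -1313/90 - 2989/90*e1 e2 - 523/45*e1 e3 - 18773/540*e2 e3
R1 (6*e3) = -18773/18 - 1046/3*e1 e2 - 2989/3*e1 e3 - 1313/3*e2 e3
Summing the partial products and collecting blades:
Answer: -11909/9 - 1591/6*e1 e2 - 34724/27*e1 e3 - 40981/108*e2 e3


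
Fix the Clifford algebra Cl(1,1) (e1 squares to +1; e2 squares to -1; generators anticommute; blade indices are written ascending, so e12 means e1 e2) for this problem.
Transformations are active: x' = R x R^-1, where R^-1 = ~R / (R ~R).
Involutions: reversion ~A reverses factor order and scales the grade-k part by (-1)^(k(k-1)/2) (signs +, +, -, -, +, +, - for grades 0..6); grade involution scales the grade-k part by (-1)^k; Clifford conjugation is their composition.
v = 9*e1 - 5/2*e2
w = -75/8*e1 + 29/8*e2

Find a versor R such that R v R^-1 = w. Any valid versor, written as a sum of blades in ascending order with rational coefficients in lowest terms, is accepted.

Reasoning: v^2 = w^2 = 299/4 since conjugation preserves the quadratic form; R = v + w = -3/8*e1 + 9/8*e2 is then valid when invertible, keeping its own part and reversing (v - w)/2.
Answer: -3/8*e1 + 9/8*e2


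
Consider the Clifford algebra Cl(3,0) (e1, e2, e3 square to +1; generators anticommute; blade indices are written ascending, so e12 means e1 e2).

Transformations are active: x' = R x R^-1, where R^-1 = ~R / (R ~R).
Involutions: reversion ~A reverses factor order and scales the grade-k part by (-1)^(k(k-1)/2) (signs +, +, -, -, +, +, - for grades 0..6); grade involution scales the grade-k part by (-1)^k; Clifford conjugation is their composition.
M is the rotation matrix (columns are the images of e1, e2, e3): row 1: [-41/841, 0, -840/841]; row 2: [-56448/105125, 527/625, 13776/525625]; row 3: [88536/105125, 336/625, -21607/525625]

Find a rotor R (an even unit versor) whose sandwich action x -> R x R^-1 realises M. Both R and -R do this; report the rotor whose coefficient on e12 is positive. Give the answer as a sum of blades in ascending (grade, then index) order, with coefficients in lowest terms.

Method: write R = a + b12*e12 + b13*e13 + b23*e23 with a^2 + b12^2 + b13^2 + b23^2 = 1 (so R^-1 = ~R). Expanding the columns R e_j ~R gives tr M = 4a^2 - 1 and, from the antisymmetric part, M21 - M12 = -4a*b12, M13 - M31 = 4a*b13, M32 - M23 = -4a*b23.
Here tr M = 15839/21025, so a^2 = (1 + tr M)/4 = 9216/21025 and a = ±96/145. Taking a = 96/145: M21 - M12 = -56448/105125, M13 - M31 = -193536/105125, M32 - M23 = 10752/21025, giving b12 = 147/725, b13 = -504/725, b23 = -28/145, i.e. R = 96/145 + 147/725*e12 - 504/725*e13 - 28/145*e23.
Its e12 coefficient is already positive.
Answer: 96/145 + 147/725*e12 - 504/725*e13 - 28/145*e23. Recall the cover is two-to-one: with M of trace 15839/21025, both preimages act alike, and the stated e12 sign chooses the sheet.


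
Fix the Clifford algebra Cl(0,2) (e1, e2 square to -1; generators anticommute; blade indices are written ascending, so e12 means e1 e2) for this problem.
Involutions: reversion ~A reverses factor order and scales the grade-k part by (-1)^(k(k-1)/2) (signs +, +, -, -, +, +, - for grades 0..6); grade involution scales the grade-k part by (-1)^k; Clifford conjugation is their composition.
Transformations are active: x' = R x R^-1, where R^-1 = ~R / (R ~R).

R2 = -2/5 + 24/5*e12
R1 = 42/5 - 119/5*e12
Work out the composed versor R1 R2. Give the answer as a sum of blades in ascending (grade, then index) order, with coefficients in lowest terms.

Distribute over the terms of R1 (each basis-blade product reordered to ascending indices, repeated generators contracted through their squares):
(42/5) R2 = -84/25 + 1008/25*e12
(-119/5*e12) R2 = 2856/25 + 238/25*e12
Summing the partial products and collecting blades:
Answer: 2772/25 + 1246/25*e12


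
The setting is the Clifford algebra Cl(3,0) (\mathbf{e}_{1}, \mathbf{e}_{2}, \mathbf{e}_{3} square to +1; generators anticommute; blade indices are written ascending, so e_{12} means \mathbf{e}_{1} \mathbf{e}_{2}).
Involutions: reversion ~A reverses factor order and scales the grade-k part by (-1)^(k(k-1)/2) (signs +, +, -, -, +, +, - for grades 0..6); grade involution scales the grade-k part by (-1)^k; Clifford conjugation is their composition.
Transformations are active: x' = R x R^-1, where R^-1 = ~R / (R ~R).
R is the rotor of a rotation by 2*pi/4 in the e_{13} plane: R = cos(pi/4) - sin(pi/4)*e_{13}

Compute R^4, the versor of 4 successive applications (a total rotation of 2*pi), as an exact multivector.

The rotor phase is half the rotation angle and phases add under composition, so 4 steps in the e_{13} plane accumulate phase 4*(pi/4) = \pi: R^4 = cos(\pi) - sin(\pi)*e_{13}.
cos(\pi) = -1 and sin(\pi) = 0, so R^4 = -1. The total rotation 2*pi is 1 full turn, so every vector returns to itself, yet the rotor is -1, on the OTHER sheet of the double cover (an odd number of 2*pi turns).
Answer: -1


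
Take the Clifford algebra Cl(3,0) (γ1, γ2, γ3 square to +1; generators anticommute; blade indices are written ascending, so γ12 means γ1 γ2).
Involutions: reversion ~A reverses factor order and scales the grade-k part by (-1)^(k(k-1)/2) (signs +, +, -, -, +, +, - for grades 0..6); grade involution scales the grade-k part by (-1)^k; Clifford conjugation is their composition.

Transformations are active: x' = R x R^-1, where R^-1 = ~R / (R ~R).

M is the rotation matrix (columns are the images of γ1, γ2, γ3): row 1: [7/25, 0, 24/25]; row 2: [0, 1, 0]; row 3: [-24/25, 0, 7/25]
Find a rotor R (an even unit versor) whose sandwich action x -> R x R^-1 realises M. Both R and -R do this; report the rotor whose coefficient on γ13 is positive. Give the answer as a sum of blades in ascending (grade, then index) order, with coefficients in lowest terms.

Method: write R = a + b12*γ12 + b13*γ13 + b23*γ23 with a^2 + b12^2 + b13^2 + b23^2 = 1 (so R^-1 = ~R). Expanding the columns R e_j ~R gives tr M = 4a^2 - 1 and, from the antisymmetric part, M21 - M12 = -4a*b12, M13 - M31 = 4a*b13, M32 - M23 = -4a*b23.
Here tr M = 39/25, so a^2 = (1 + tr M)/4 = 16/25 and a = ±4/5. Taking a = 4/5: M21 - M12 = 0, M13 - M31 = 48/25, M32 - M23 = 0, giving b12 = 0, b13 = 3/5, b23 = 0, i.e. R = 4/5 + 3/5*γ13.
Its γ13 coefficient is already positive.
Answer: 4/5 + 3/5*γ13. Sheet selection: the two-to-one cover makes ±R indistinguishable at the matrix level (trace 39/25), so uniqueness comes from the required sign on γ13.
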